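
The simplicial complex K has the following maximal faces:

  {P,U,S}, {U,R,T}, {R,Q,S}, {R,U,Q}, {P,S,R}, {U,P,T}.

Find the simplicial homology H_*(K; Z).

H_0 = Z,  H_1 = Z,  H_2 = 0.

Order the vertices as P < Q < R < S < T < U. Listing each simplex with vertices in this order, K has dimension 2 with simplices:

  0-simplices (6): P, Q, R, S, T, U
  1-simplices (12): PR, PS, PT, PU, QR, QS, QU, RS, RT, RU, SU, TU
  2-simplices (6): PRS, PSU, PTU, QRS, QRU, RTU

giving chain groups C_0 ≅ Z^6, C_1 ≅ Z^12, C_2 ≅ Z^6.

∂_1: C_1 → C_0 maps an edge to its endpoints' difference, ∂[p,q] = q − p. For instance
  ∂PS = S − P.
As a 6×12 matrix over Z this has rank 5, with invariant factors (1,1,1,1,1).

Boundary ∂_2: C_2 → C_1 acts by ∂[p,q,r] = [q,r] − [p,r] + [p,q]. For instance
  ∂QRU = RU − QU + QR,
  ∂RTU = TU − RU + RT.
This gives a 12×6 integer matrix of rank 6; reducing to Smith normal form yields diagonal entries (1,1,1,1,1,1).

Reading off H_k = ker ∂_k / im ∂_{k+1}:

  H_0: rank C_0 − rank ∂_1 = 6 − 5 = 1, and the invariant factors of ∂_1 are all 1, so H_0 = Z.
  H_1: rank ker ∂_1 − rank ∂_2 = (12 − 5) − 6 = 1, and the invariant factors of ∂_2 are all 1, so H_1 = Z.
  H_2: rank ker ∂_2 − rank ∂_3 = (6 − 6) − 0 = 0, and there is no ∂_3, so H_2 = 0.

As a check, the Euler characteristic is 6 − 12 + 6 = 0, which agrees with 1 − 1 + 0 = 0.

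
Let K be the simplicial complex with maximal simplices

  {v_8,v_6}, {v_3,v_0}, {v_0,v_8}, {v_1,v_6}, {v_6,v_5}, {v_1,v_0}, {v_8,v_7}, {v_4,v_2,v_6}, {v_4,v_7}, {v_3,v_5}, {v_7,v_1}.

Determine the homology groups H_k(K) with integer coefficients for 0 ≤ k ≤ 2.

H_0 = Z,  H_1 = Z^4,  H_2 = 0.

Order the vertices as v_0 < v_1 < v_2 < v_3 < v_4 < v_5 < v_6 < v_7 < v_8. Listing each simplex with vertices in this order, K has dimension 2 with simplices:

  0-simplices (9): [v_0], [v_1], [v_2], [v_3], [v_4], [v_5], [v_6], [v_7], [v_8]
  1-simplices (13): [v_0,v_1], [v_0,v_3], [v_0,v_8], [v_1,v_6], [v_1,v_7], [v_2,v_4], [v_2,v_6], [v_3,v_5], [v_4,v_6], [v_4,v_7], [v_5,v_6], [v_6,v_8], [v_7,v_8]
  2-simplices (1): [v_2,v_4,v_6]

so the chain groups are C_0 ≅ Z^9, C_1 ≅ Z^13, C_2 ≅ Z^1.

The boundary map ∂_1: C_1 → C_0 sends each edge [p,q] (with p < q) to q − p.
The resulting 9×13 matrix has rank 8, and its Smith normal form has invariant factors (1,1,1,1,1,1,1,1).

The boundary map ∂_2: C_2 → C_1 maps a triangle to the signed sum of its edges. For instance
  ∂[v_2,v_4,v_6] = [v_4,v_6] − [v_2,v_6] + [v_2,v_4].
This gives a 13×1 integer matrix of rank 1; reducing to Smith normal form yields diagonal entries (1).

From H_k ≅ ker(∂_k) / im(∂_{k+1}) we obtain:

  H_0: rank C_0 − rank ∂_1 = 9 − 8 = 1, and the invariant factors of ∂_1 are all 1, so H_0 ≅ Z.
  H_1: rank ker ∂_1 − rank ∂_2 = (13 − 8) − 1 = 4, and the invariant factors of ∂_2 are all 1, so H_1 ≅ Z^4.
  H_2: rank ker ∂_2 − rank ∂_3 = (1 − 1) − 0 = 0, and there is no ∂_3, so H_2 ≅ 0.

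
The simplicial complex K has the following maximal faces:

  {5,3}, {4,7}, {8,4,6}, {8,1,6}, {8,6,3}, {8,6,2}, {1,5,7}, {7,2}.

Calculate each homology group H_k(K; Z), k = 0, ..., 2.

H_0 ≅ Z,  H_1 ≅ Z^3,  H_2 = 0.

Take the total order 1 < 2 < 3 < 4 < 5 < 6 < 7 < 8 on the vertex set. Then K (dimension 2) consists of the simplices:

  0-simplices (8): [1], [2], [3], [4], [5], [6], [7], [8]
  1-simplices (15): [1,5], [1,6], [1,7], [1,8], [2,6], [2,7], [2,8], [3,5], [3,6], [3,8], [4,6], [4,7], [4,8], [5,7], [6,8]
  2-simplices (5): [1,5,7], [1,6,8], [2,6,8], [3,6,8], [4,6,8]

so the chain groups are C_0 ≅ Z^8, C_1 ≅ Z^15, C_2 ≅ Z^5.

The boundary map ∂_1: C_1 → C_0 sends each edge [p,q] (with p < q) to q − p.
As a 8×15 matrix over Z this has rank 7, with invariant factors (1,1,1,1,1,1,1).

Boundary ∂_2: C_2 → C_1 acts by ∂[p,q,r] = [q,r] − [p,r] + [p,q]. For instance
  ∂[3,6,8] = [6,8] − [3,8] + [3,6],
  ∂[1,5,7] = [5,7] − [1,7] + [1,5].
The resulting 15×5 matrix has rank 5, and its Smith normal form has invariant factors (1,1,1,1,1).

Reading off H_k = ker ∂_k / im ∂_{k+1}:

  H_0: rank C_0 − rank ∂_1 = 8 − 7 = 1, and the invariant factors of ∂_1 are all 1, so H_0 ≅ Z.
  H_1: rank ker ∂_1 − rank ∂_2 = (15 − 7) − 5 = 3, and the invariant factors of ∂_2 are all 1, so H_1 ≅ Z^3.
  H_2: rank ker ∂_2 − rank ∂_3 = (5 − 5) − 0 = 0, and there is no ∂_3, so H_2 ≅ 0.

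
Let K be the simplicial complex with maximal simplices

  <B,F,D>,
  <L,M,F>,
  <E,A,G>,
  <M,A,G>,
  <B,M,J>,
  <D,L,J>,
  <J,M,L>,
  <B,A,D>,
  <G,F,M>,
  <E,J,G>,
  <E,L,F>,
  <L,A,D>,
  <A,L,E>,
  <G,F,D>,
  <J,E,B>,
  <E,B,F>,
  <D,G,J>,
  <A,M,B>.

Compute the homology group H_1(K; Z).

We work with the vertex ordering A < B < D < E < F < G < J < L < M. The simplices of K, each written with vertices in increasing order, are:

  0-simplices (9): A, B, D, E, F, G, J, L, M
  1-simplices (27): AB, AD, AE, AG, AL, AM, BD, BE, BF, BJ, BM, DF, DG, DJ, DL, EF, EG, EJ, EL, FG, FL, FM, GJ, GM, JL, JM, LM
  2-simplices (18): ABD, ABM, ADL, AEG, AEL, AGM, BDF, BEF, BEJ, BJM, DFG, DGJ, DJL, EFL, EGJ, FGM, FLM, JLM

so the chain groups are C_0 ≅ Z^9, C_1 ≅ Z^27, C_2 ≅ Z^18.

∂_1: C_1 → C_0 sends each edge [p,q] (with p < q) to q − p. For instance
  ∂AL = L − A.
This gives a 9×27 integer matrix of rank 8; reducing to Smith normal form yields diagonal entries (1,1,1,1,1,1,1,1).

Boundary ∂_2: C_2 → C_1 sends each 2-simplex [p,q,r] to [q,r] − [p,r] + [p,q]. For instance
  ∂ADL = DL − AL + AD,
  ∂DJL = JL − DL + DJ.
As a 27×18 matrix over Z this has rank 17, with invariant factors (1,1,1,1,1,1,1,1,1,1,1,1,1,1,1,1,1).

From H_k ≅ ker(∂_k) / im(∂_{k+1}) we obtain:

  H_1: rank ker ∂_1 − rank ∂_2 = (27 − 8) − 17 = 2, and the invariant factors of ∂_2 are all 1, so H_1 = Z^2.

H_1 = Z^2.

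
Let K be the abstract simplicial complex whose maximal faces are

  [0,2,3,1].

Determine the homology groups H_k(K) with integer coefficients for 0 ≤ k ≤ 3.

Order the vertices as 0 < 1 < 2 < 3. Listing each simplex with vertices in this order, K has dimension 3 with simplices:

  0-simplices (4): [0], [1], [2], [3]
  1-simplices (6): [0,1], [0,2], [0,3], [1,2], [1,3], [2,3]
  2-simplices (4): [0,1,2], [0,1,3], [0,2,3], [1,2,3]
  3-simplices (1): [0,1,2,3]

Hence C_0 ≅ Z^4, C_1 ≅ Z^6, C_2 ≅ Z^4, C_3 ≅ Z^1.

The boundary map ∂_1: C_1 → C_0 sends each edge [p,q] (with p < q) to q − p. For instance
  ∂[0,2] = [2] − [0].
This gives a 4×6 integer matrix of rank 3; reducing to Smith normal form yields diagonal entries (1,1,1).

Boundary ∂_2: C_2 → C_1 acts by ∂[p,q,r] = [q,r] − [p,r] + [p,q]. For instance
  ∂[0,1,3] = [1,3] − [0,3] + [0,1],
  ∂[1,2,3] = [2,3] − [1,3] + [1,2].
This gives a 6×4 integer matrix of rank 3; reducing to Smith normal form yields diagonal entries (1,1,1).

Boundary ∂_3: C_3 → C_2 sends each 3-simplex σ to the alternating sum Σ_i (−1)^i (σ with its i-th vertex removed). For instance
  ∂[0,1,2,3] = [1,2,3] − [0,2,3] + [0,1,3] − [0,1,2].
This gives a 4×1 integer matrix of rank 1; reducing to Smith normal form yields diagonal entries (1).

Reading off H_k = ker ∂_k / im ∂_{k+1}:

  H_0: rank C_0 − rank ∂_1 = 4 − 3 = 1, and the invariant factors of ∂_1 are all 1, so H_0 ≅ Z.
  H_1: rank ker ∂_1 − rank ∂_2 = (6 − 3) − 3 = 0, and the invariant factors of ∂_2 are all 1, so H_1 ≅ 0.
  H_2: rank ker ∂_2 − rank ∂_3 = (4 − 3) − 1 = 0, and the invariant factors of ∂_3 are all 1, so H_2 ≅ 0.
  H_3: rank ker ∂_3 − rank ∂_4 = (1 − 1) − 0 = 0, and there is no ∂_4, so H_3 ≅ 0.

H_0 = Z,  H_1 = 0,  H_2 = 0,  H_3 = 0.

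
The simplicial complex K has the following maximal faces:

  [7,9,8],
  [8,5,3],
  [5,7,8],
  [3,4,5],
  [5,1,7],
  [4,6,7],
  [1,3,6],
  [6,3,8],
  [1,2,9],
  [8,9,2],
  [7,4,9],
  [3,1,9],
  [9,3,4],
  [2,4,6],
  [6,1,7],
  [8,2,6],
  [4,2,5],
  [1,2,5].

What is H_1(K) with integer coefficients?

We work with the vertex ordering 1 < 2 < 3 < 4 < 5 < 6 < 7 < 8 < 9. The simplices of K, each written with vertices in increasing order, are:

  0-simplices (9): [1], [2], [3], [4], [5], [6], [7], [8], [9]
  1-simplices (27): (27 of them)
  2-simplices (18): [1,2,5], [1,2,9], [1,3,6], [1,3,9], [1,5,7], [1,6,7], [2,4,5], [2,4,6], [2,6,8], [2,8,9], [3,4,5], [3,4,9], [3,5,8], [3,6,8], [4,6,7], [4,7,9], [5,7,8], [7,8,9]

Hence C_0 ≅ Z^9, C_1 ≅ Z^27, C_2 ≅ Z^18.

The boundary map ∂_1: C_1 → C_0 is given by ∂[p,q] = [q] − [p].
As a 9×27 matrix over Z this has rank 8, with invariant factors (1,1,1,1,1,1,1,1).

Boundary ∂_2: C_2 → C_1 sends each 2-simplex [p,q,r] to [q,r] − [p,r] + [p,q]. For instance
  ∂[5,7,8] = [7,8] − [5,8] + [5,7],
  ∂[3,5,8] = [5,8] − [3,8] + [3,5].
The resulting 27×18 matrix has rank 17, and its Smith normal form has invariant factors (1,1,1,1,1,1,1,1,1,1,1,1,1,1,1,1,1).

Computing H_k = (kernel of ∂_k) / (image of ∂_{k+1}):

  H_1: rank ker ∂_1 − rank ∂_2 = (27 − 8) − 17 = 2, and the invariant factors of ∂_2 are all 1, so H_1 = Z^2.

(K is a triangulation of the torus T^2.)

H_1 ≅ Z^2.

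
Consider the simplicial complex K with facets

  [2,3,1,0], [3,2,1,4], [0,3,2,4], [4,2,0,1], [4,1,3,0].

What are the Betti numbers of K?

K has 5 vertices, 10 edges, 10 triangles, 5 3-simplices.
rank ∂_0 = 0, rank ∂_1 = 4 ⇒ b_0 = 5 − 0 − 4 = 1; all invariant factors of ∂_1 are 1 so no torsion. So H_0 = Z.
rank ∂_1 = 4, rank ∂_2 = 6 ⇒ b_1 = 10 − 4 − 6 = 0; all invariant factors of ∂_2 are 1 so no torsion. So H_1 = 0.
rank ∂_2 = 6, rank ∂_3 = 4 ⇒ b_2 = 10 − 6 − 4 = 0; all invariant factors of ∂_3 are 1 so no torsion. So H_2 = 0.
rank ∂_3 = 4, rank ∂_4 = 0 ⇒ b_3 = 5 − 4 − 0 = 1. So H_3 = Z.

b_0 = 1, b_1 = 0, b_2 = 0, b_3 = 1.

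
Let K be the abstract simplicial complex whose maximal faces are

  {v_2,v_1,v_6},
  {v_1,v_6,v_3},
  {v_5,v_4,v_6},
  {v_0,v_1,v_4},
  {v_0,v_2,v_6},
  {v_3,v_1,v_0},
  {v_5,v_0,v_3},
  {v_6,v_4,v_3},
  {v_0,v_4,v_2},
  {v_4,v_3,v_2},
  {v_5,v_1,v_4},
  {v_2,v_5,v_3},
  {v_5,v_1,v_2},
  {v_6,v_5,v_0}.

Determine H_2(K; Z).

H_2 ≅ Z.

K has 7 vertices, 21 edges, 14 triangles.
rank ∂_2 = 13, rank ∂_3 = 0 ⇒ b_2 = 14 − 13 − 0 = 1. So H_2 ≅ Z.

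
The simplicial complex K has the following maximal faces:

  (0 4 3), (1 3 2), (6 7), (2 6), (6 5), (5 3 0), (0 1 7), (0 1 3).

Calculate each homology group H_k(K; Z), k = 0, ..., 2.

H_0 = Z,  H_1 = Z^2,  H_2 = 0.

Order the vertices as 0 < 1 < 2 < 3 < 4 < 5 < 6 < 7. Listing each simplex with vertices in this order, K has dimension 2 with simplices:

  0-simplices (8): [0], [1], [2], [3], [4], [5], [6], [7]
  1-simplices (14): [0,1], [0,3], [0,4], [0,5], [0,7], [1,2], [1,3], [1,7], [2,3], [2,6], [3,4], [3,5], [5,6], [6,7]
  2-simplices (5): [0,1,3], [0,1,7], [0,3,4], [0,3,5], [1,2,3]

giving chain groups C_0 ≅ Z^8, C_1 ≅ Z^14, C_2 ≅ Z^5.

∂_1: C_1 → C_0 maps an edge to its endpoints' difference, ∂[p,q] = q − p. For instance
  ∂[2,6] = [6] − [2].
As a 8×14 matrix over Z this has rank 7, with invariant factors (1,1,1,1,1,1,1).

Boundary ∂_2: C_2 → C_1 maps a triangle to the signed sum of its edges. For instance
  ∂[0,3,5] = [3,5] − [0,5] + [0,3],
  ∂[0,1,7] = [1,7] − [0,7] + [0,1].
The resulting 14×5 matrix has rank 5, and its Smith normal form has invariant factors (1,1,1,1,1).

Reading off H_k = ker ∂_k / im ∂_{k+1}:

  H_0: rank C_0 − rank ∂_1 = 8 − 7 = 1, and the invariant factors of ∂_1 are all 1, so H_0 = Z.
  H_1: rank ker ∂_1 − rank ∂_2 = (14 − 7) − 5 = 2, and the invariant factors of ∂_2 are all 1, so H_1 = Z^2.
  H_2: rank ker ∂_2 − rank ∂_3 = (5 − 5) − 0 = 0, and there is no ∂_3, so H_2 = 0.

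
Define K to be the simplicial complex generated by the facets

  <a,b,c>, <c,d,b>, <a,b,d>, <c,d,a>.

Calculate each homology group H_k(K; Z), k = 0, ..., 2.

H_0 ≅ Z,  H_1 = 0,  H_2 ≅ Z.

Take the total order a < b < c < d on the vertex set. Then K (dimension 2) consists of the simplices:

  0-simplices (4): a, b, c, d
  1-simplices (6): ab, ac, ad, bc, bd, cd
  2-simplices (4): abc, abd, acd, bcd

giving chain groups C_0 ≅ Z^4, C_1 ≅ Z^6, C_2 ≅ Z^4.

The boundary map ∂_1: C_1 → C_0 sends each edge [p,q] (with p < q) to q − p.
The resulting 4×6 matrix has rank 3, and its Smith normal form has invariant factors (1,1,1).

The boundary map ∂_2: C_2 → C_1 maps a triangle to the signed sum of its edges. For instance
  ∂abd = bd − ad + ab,
  ∂abc = bc − ac + ab.
The resulting 6×4 matrix has rank 3, and its Smith normal form has invariant factors (1,1,1).

Now H_k = ker ∂_k / im ∂_{k+1}, so:

  H_0: rank C_0 − rank ∂_1 = 4 − 3 = 1, and the invariant factors of ∂_1 are all 1, so H_0 = Z.
  H_1: rank ker ∂_1 − rank ∂_2 = (6 − 3) − 3 = 0, and the invariant factors of ∂_2 are all 1, so H_1 = 0.
  H_2: rank ker ∂_2 − rank ∂_3 = (4 − 3) − 0 = 1, and there is no ∂_3, so H_2 = Z.

As a check, the Euler characteristic is 4 − 6 + 4 = 2, which agrees with 1 − 0 + 1 = 2.
(K is a triangulation of the 2-sphere S^2.)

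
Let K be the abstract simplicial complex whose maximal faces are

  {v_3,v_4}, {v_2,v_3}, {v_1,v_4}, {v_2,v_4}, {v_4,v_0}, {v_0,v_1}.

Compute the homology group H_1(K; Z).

H_1 = Z^2.

We work with the vertex ordering v_0 < v_1 < v_2 < v_3 < v_4. The simplices of K, each written with vertices in increasing order, are:

  0-simplices (5): [v_0], [v_1], [v_2], [v_3], [v_4]
  1-simplices (6): [v_0,v_1], [v_0,v_4], [v_1,v_4], [v_2,v_3], [v_2,v_4], [v_3,v_4]

Hence C_0 ≅ Z^5, C_1 ≅ Z^6.

Boundary ∂_1: C_1 → C_0 is given by ∂[p,q] = [q] − [p]. For instance
  ∂[v_0,v_1] = [v_1] − [v_0].
The 5×6 boundary matrix has rank 4 and Smith normal form diag(1,1,1,1).

Computing H_k = (kernel of ∂_k) / (image of ∂_{k+1}):

  H_1: rank ker ∂_1 − rank ∂_2 = (6 − 4) − 0 = 2, and there is no ∂_2, so H_1 = Z^2.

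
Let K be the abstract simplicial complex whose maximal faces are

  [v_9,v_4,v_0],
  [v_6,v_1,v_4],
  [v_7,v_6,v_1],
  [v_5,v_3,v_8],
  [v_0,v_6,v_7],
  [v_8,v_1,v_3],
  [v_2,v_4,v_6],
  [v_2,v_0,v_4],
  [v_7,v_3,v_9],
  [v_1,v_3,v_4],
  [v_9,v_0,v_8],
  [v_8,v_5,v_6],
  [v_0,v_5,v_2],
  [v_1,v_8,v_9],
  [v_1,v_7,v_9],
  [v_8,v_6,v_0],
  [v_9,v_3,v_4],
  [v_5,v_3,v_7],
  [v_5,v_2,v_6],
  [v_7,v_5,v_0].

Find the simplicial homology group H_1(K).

H_1 ≅ Z ⊕ Z_2.

Order the vertices as v_0 < v_1 < v_2 < v_3 < v_4 < v_5 < v_6 < v_7 < v_8 < v_9. Listing each simplex with vertices in this order, K has dimension 2 with simplices:

  0-simplices (10): [v_0], [v_1], [v_2], [v_3], [v_4], [v_5], [v_6], [v_7], [v_8], [v_9]
  1-simplices (30): (30 of them)
  2-simplices (20): (20 of them)

Hence C_0 ≅ Z^10, C_1 ≅ Z^30, C_2 ≅ Z^20.

∂_1: C_1 → C_0 sends each edge [p,q] (with p < q) to q − p. For instance
  ∂[v_7,v_9] = [v_9] − [v_7].
This gives a 10×30 integer matrix of rank 9; reducing to Smith normal form yields diagonal entries (1,1,1,1,1,1,1,1,1).

The boundary map ∂_2: C_2 → C_1 sends each 2-simplex [p,q,r] to [q,r] − [p,r] + [p,q]. For instance
  ∂[v_5,v_6,v_8] = [v_6,v_8] − [v_5,v_8] + [v_5,v_6],
  ∂[v_0,v_2,v_4] = [v_2,v_4] − [v_0,v_4] + [v_0,v_2].
The 30×20 boundary matrix has rank 20 and Smith normal form diag(1,1,1,1,1,1,1,1,1,1,1,1,1,1,1,1,1,1,1,2).

Computing H_k = (kernel of ∂_k) / (image of ∂_{k+1}):

  H_1: rank ker ∂_1 − rank ∂_2 = (30 − 9) − 20 = 1, and ∂_2 has invariant factor 2 > 1, so H_1 = Z ⊕ Z_2.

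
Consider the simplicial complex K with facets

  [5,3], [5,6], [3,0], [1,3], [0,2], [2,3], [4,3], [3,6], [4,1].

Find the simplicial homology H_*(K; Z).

H_0 = Z,  H_1 = Z^3.

Fix the vertex order 0 < 1 < 2 < 3 < 4 < 5 < 6 and write every simplex with vertices in increasing order. Then dim K = 1 and the simplices of K are:

  0-simplices (7): [0], [1], [2], [3], [4], [5], [6]
  1-simplices (9): [0,2], [0,3], [1,3], [1,4], [2,3], [3,4], [3,5], [3,6], [5,6]

so the chain groups are C_0 ≅ Z^7, C_1 ≅ Z^9.

∂_1: C_1 → C_0 is given by ∂[p,q] = [q] − [p]. For instance
  ∂[5,6] = [6] − [5].
This gives a 7×9 integer matrix of rank 6; reducing to Smith normal form yields diagonal entries (1,1,1,1,1,1).

From H_k ≅ ker(∂_k) / im(∂_{k+1}) we obtain:

  H_0: rank C_0 − rank ∂_1 = 7 − 6 = 1, and the invariant factors of ∂_1 are all 1, so H_0 = Z.
  H_1: rank ker ∂_1 − rank ∂_2 = (9 − 6) − 0 = 3, and there is no ∂_2, so H_1 = Z^3.

As a check, the Euler characteristic is 7 − 9 = -2, which agrees with 1 − 3 = -2.
(K is a triangulation of a wedge of 3 circles.)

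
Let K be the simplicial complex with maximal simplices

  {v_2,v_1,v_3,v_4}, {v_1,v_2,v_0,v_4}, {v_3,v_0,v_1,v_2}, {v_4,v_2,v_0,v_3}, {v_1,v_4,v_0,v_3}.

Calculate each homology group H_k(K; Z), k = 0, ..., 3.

Fix the vertex order v_0 < v_1 < v_2 < v_3 < v_4 and write every simplex with vertices in increasing order. Then dim K = 3 and the simplices of K are:

  0-simplices (5): [v_0], [v_1], [v_2], [v_3], [v_4]
  1-simplices (10): [v_0,v_1], [v_0,v_2], [v_0,v_3], [v_0,v_4], [v_1,v_2], [v_1,v_3], [v_1,v_4], [v_2,v_3], [v_2,v_4], [v_3,v_4]
  2-simplices (10): [v_0,v_1,v_2], [v_0,v_1,v_3], [v_0,v_1,v_4], [v_0,v_2,v_3], [v_0,v_2,v_4], [v_0,v_3,v_4], [v_1,v_2,v_3], [v_1,v_2,v_4], [v_1,v_3,v_4], [v_2,v_3,v_4]
  3-simplices (5): [v_0,v_1,v_2,v_3], [v_0,v_1,v_2,v_4], [v_0,v_1,v_3,v_4], [v_0,v_2,v_3,v_4], [v_1,v_2,v_3,v_4]

Hence C_0 ≅ Z^5, C_1 ≅ Z^10, C_2 ≅ Z^10, C_3 ≅ Z^5.

The boundary map ∂_1: C_1 → C_0 maps an edge to its endpoints' difference, ∂[p,q] = q − p.
The 5×10 boundary matrix has rank 4 and Smith normal form diag(1,1,1,1).

The boundary map ∂_2: C_2 → C_1 maps a triangle to the signed sum of its edges. For instance
  ∂[v_0,v_1,v_2] = [v_1,v_2] − [v_0,v_2] + [v_0,v_1],
  ∂[v_1,v_2,v_3] = [v_2,v_3] − [v_1,v_3] + [v_1,v_2].
The resulting 10×10 matrix has rank 6, and its Smith normal form has invariant factors (1,1,1,1,1,1).

Boundary ∂_3: C_3 → C_2 sends each 3-simplex σ to the alternating sum Σ_i (−1)^i (σ with its i-th vertex removed). For instance
  ∂[v_0,v_1,v_2,v_3] = [v_1,v_2,v_3] − [v_0,v_2,v_3] + [v_0,v_1,v_3] − [v_0,v_1,v_2],
  ∂[v_0,v_1,v_3,v_4] = [v_1,v_3,v_4] − [v_0,v_3,v_4] + [v_0,v_1,v_4] − [v_0,v_1,v_3].
The resulting 10×5 matrix has rank 4, and its Smith normal form has invariant factors (1,1,1,1).

Reading off H_k = ker ∂_k / im ∂_{k+1}:

  H_0: rank C_0 − rank ∂_1 = 5 − 4 = 1, and the invariant factors of ∂_1 are all 1, so H_0 = Z.
  H_1: rank ker ∂_1 − rank ∂_2 = (10 − 4) − 6 = 0, and the invariant factors of ∂_2 are all 1, so H_1 = 0.
  H_2: rank ker ∂_2 − rank ∂_3 = (10 − 6) − 4 = 0, and the invariant factors of ∂_3 are all 1, so H_2 = 0.
  H_3: rank ker ∂_3 − rank ∂_4 = (5 − 4) − 0 = 1, and there is no ∂_4, so H_3 = Z.

H_0 = Z,  H_1 = 0,  H_2 = 0,  H_3 = Z.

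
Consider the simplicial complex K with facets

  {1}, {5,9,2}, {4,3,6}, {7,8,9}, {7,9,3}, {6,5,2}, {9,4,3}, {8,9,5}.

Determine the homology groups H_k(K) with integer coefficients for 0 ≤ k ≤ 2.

H_0 ≅ Z^2,  H_1 ≅ Z,  H_2 = 0.

Take the total order 1 < 2 < 3 < 4 < 5 < 6 < 7 < 8 < 9 on the vertex set. Then K (dimension 2) consists of the simplices:

  0-simplices (9): [1], [2], [3], [4], [5], [6], [7], [8], [9]
  1-simplices (15): [2,5], [2,6], [2,9], [3,4], [3,6], [3,7], [3,9], [4,6], [4,9], [5,6], [5,8], [5,9], [7,8], [7,9], [8,9]
  2-simplices (7): [2,5,6], [2,5,9], [3,4,6], [3,4,9], [3,7,9], [5,8,9], [7,8,9]

Hence C_0 ≅ Z^9, C_1 ≅ Z^15, C_2 ≅ Z^7.

The boundary map ∂_1: C_1 → C_0 sends each edge [p,q] (with p < q) to q − p.
This gives a 9×15 integer matrix of rank 7; reducing to Smith normal form yields diagonal entries (1,1,1,1,1,1,1).

Boundary ∂_2: C_2 → C_1 acts by ∂[p,q,r] = [q,r] − [p,r] + [p,q]. For instance
  ∂[2,5,6] = [5,6] − [2,6] + [2,5],
  ∂[5,8,9] = [8,9] − [5,9] + [5,8].
This gives a 15×7 integer matrix of rank 7; reducing to Smith normal form yields diagonal entries (1,1,1,1,1,1,1).

Now H_k = ker ∂_k / im ∂_{k+1}, so:

  H_0: rank C_0 − rank ∂_1 = 9 − 7 = 2, and the invariant factors of ∂_1 are all 1, so H_0 ≅ Z^2.
  H_1: rank ker ∂_1 − rank ∂_2 = (15 − 7) − 7 = 1, and the invariant factors of ∂_2 are all 1, so H_1 ≅ Z.
  H_2: rank ker ∂_2 − rank ∂_3 = (7 − 7) − 0 = 0, and there is no ∂_3, so H_2 ≅ 0.

As a check, the Euler characteristic is 9 − 15 + 7 = 1, which agrees with 2 − 1 + 0 = 1.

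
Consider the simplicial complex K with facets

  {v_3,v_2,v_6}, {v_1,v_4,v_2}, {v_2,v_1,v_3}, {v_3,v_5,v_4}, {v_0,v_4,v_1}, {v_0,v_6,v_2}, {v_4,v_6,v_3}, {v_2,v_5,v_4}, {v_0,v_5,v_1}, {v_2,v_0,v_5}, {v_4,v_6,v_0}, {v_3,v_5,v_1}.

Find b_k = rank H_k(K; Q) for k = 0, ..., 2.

Take the total order v_0 < v_1 < v_2 < v_3 < v_4 < v_5 < v_6 on the vertex set. Then K (dimension 2) consists of the simplices:

  0-simplices (7): [v_0], [v_1], [v_2], [v_3], [v_4], [v_5], [v_6]
  1-simplices (18): (18 of them)
  2-simplices (12): (12 of them)

giving chain groups C_0 ≅ Z^7, C_1 ≅ Z^18, C_2 ≅ Z^12.

Boundary ∂_1: C_1 → C_0 is given by ∂[p,q] = [q] − [p].
This gives a 7×18 integer matrix of rank 6; reducing to Smith normal form yields diagonal entries (1,1,1,1,1,1).

Boundary ∂_2: C_2 → C_1 sends each 2-simplex [p,q,r] to [q,r] − [p,r] + [p,q]. For instance
  ∂[v_0,v_2,v_5] = [v_2,v_5] − [v_0,v_5] + [v_0,v_2],
  ∂[v_2,v_4,v_5] = [v_4,v_5] − [v_2,v_5] + [v_2,v_4].
As a 18×12 matrix over Z this has rank 12, with invariant factors (1,1,1,1,1,1,1,1,1,1,1,2).

Now H_k = ker ∂_k / im ∂_{k+1}, so:

  H_0: rank C_0 − rank ∂_1 = 7 − 6 = 1, and the invariant factors of ∂_1 are all 1, so H_0 = Z.
  H_1: rank ker ∂_1 − rank ∂_2 = (18 − 6) − 12 = 0, and ∂_2 has invariant factor 2 > 1, so H_1 = Z/2.
  H_2: rank ker ∂_2 − rank ∂_3 = (12 − 12) − 0 = 0, and there is no ∂_3, so H_2 = 0.

As a check, the Euler characteristic is 7 − 18 + 12 = 1, which agrees with 1 − 0 + 0 = 1.

Hence the Betti numbers are b_0 = 1, b_1 = 0, b_2 = 0.

b_0 = 1, b_1 = 0, b_2 = 0.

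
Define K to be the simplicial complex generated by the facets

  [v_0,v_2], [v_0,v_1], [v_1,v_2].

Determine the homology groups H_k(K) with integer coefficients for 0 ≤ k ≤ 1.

Order the vertices as v_0 < v_1 < v_2. Listing each simplex with vertices in this order, K has dimension 1 with simplices:

  0-simplices (3): [v_0], [v_1], [v_2]
  1-simplices (3): [v_0,v_1], [v_0,v_2], [v_1,v_2]

so the chain groups are C_0 ≅ Z^3, C_1 ≅ Z^3.

∂_1: C_1 → C_0 maps an edge to its endpoints' difference, ∂[p,q] = q − p.
As a 3×3 matrix over Z this has rank 2, with invariant factors (1,1).

Now H_k = ker ∂_k / im ∂_{k+1}, so:

  H_0: rank C_0 − rank ∂_1 = 3 − 2 = 1, and the invariant factors of ∂_1 are all 1, so H_0 ≅ Z.
  H_1: rank ker ∂_1 − rank ∂_2 = (3 − 2) − 0 = 1, and there is no ∂_2, so H_1 ≅ Z.

H_0 ≅ Z,  H_1 ≅ Z.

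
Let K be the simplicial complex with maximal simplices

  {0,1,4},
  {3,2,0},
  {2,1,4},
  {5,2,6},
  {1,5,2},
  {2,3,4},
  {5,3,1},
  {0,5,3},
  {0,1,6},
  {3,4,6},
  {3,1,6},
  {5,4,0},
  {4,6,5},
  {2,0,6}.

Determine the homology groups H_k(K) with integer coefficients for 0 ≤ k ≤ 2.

H_0 ≅ Z,  H_1 ≅ Z^2,  H_2 ≅ Z.

Fix the vertex order 0 < 1 < 2 < 3 < 4 < 5 < 6 and write every simplex with vertices in increasing order. Then dim K = 2 and the simplices of K are:

  0-simplices (7): [0], [1], [2], [3], [4], [5], [6]
  1-simplices (21): [0,1], [0,2], [0,3], [0,4], [0,5], [0,6], [1,2], [1,3], [1,4], [1,5], [1,6], [2,3], [2,4], [2,5], [2,6], [3,4], [3,5], [3,6], [4,5], [4,6], [5,6]
  2-simplices (14): [0,1,4], [0,1,6], [0,2,3], [0,2,6], [0,3,5], [0,4,5], [1,2,4], [1,2,5], [1,3,5], [1,3,6], [2,3,4], [2,5,6], [3,4,6], [4,5,6]

giving chain groups C_0 ≅ Z^7, C_1 ≅ Z^21, C_2 ≅ Z^14.

Boundary ∂_1: C_1 → C_0 sends each edge [p,q] (with p < q) to q − p. For instance
  ∂[0,6] = [6] − [0].
As a 7×21 matrix over Z this has rank 6, with invariant factors (1,1,1,1,1,1).

The boundary map ∂_2: C_2 → C_1 acts by ∂[p,q,r] = [q,r] − [p,r] + [p,q]. For instance
  ∂[1,2,5] = [2,5] − [1,5] + [1,2],
  ∂[0,2,6] = [2,6] − [0,6] + [0,2].
As a 21×14 matrix over Z this has rank 13, with invariant factors (1,1,1,1,1,1,1,1,1,1,1,1,1).

From H_k ≅ ker(∂_k) / im(∂_{k+1}) we obtain:

  H_0: rank C_0 − rank ∂_1 = 7 − 6 = 1, and the invariant factors of ∂_1 are all 1, so H_0 = Z.
  H_1: rank ker ∂_1 − rank ∂_2 = (21 − 6) − 13 = 2, and the invariant factors of ∂_2 are all 1, so H_1 = Z^2.
  H_2: rank ker ∂_2 − rank ∂_3 = (14 − 13) − 0 = 1, and there is no ∂_3, so H_2 = Z.

As a check, the Euler characteristic is 7 − 21 + 14 = 0, which agrees with 1 − 2 + 1 = 0.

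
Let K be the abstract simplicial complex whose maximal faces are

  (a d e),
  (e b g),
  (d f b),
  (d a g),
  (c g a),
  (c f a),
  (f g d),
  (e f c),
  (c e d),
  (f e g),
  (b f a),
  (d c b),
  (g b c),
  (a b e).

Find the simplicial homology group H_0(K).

We work with the vertex ordering a < b < c < d < e < f < g. The simplices of K, each written with vertices in increasing order, are:

  0-simplices (7): a, b, c, d, e, f, g
  1-simplices (21): ab, ac, ad, ae, af, ag, bc, bd, be, bf, bg, cd, ce, cf, cg, de, df, dg, ef, eg, fg
  2-simplices (14): abe, abf, acf, acg, ade, adg, bcd, bcg, bdf, beg, cde, cef, dfg, efg

giving chain groups C_0 ≅ Z^7, C_1 ≅ Z^21, C_2 ≅ Z^14.

Boundary ∂_1: C_1 → C_0 maps an edge to its endpoints' difference, ∂[p,q] = q − p. For instance
  ∂dg = g − d.
This gives a 7×21 integer matrix of rank 6; reducing to Smith normal form yields diagonal entries (1,1,1,1,1,1).

The boundary map ∂_2: C_2 → C_1 acts by ∂[p,q,r] = [q,r] − [p,r] + [p,q]. For instance
  ∂acf = cf − af + ac,
  ∂abf = bf − af + ab.
This gives a 21×14 integer matrix of rank 13; reducing to Smith normal form yields diagonal entries (1,1,1,1,1,1,1,1,1,1,1,1,1).

From H_k ≅ ker(∂_k) / im(∂_{k+1}) we obtain:

  H_0: rank C_0 − rank ∂_1 = 7 − 6 = 1, and the invariant factors of ∂_1 are all 1, so H_0 ≅ Z.

H_0 ≅ Z.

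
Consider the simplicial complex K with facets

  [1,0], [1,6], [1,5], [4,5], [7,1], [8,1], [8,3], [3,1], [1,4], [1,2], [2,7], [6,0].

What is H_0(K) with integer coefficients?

Fix the vertex order 0 < 1 < 2 < 3 < 4 < 5 < 6 < 7 < 8 and write every simplex with vertices in increasing order. Then dim K = 1 and the simplices of K are:

  0-simplices (9): [0], [1], [2], [3], [4], [5], [6], [7], [8]
  1-simplices (12): [0,1], [0,6], [1,2], [1,3], [1,4], [1,5], [1,6], [1,7], [1,8], [2,7], [3,8], [4,5]

giving chain groups C_0 ≅ Z^9, C_1 ≅ Z^12.

∂_1: C_1 → C_0 is given by ∂[p,q] = [q] − [p].
The resulting 9×12 matrix has rank 8, and its Smith normal form has invariant factors (1,1,1,1,1,1,1,1).

Now H_k = ker ∂_k / im ∂_{k+1}, so:

  H_0: rank C_0 − rank ∂_1 = 9 − 8 = 1, and the invariant factors of ∂_1 are all 1, so H_0 ≅ Z.

H_0 = Z.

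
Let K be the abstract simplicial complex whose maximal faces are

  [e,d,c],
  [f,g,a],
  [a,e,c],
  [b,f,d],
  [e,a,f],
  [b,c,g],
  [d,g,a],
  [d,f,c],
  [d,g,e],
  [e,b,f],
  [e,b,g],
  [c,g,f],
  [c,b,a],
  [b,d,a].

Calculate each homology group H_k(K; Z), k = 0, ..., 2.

H_0 = Z,  H_1 = Z^2,  H_2 = Z.

Fix the vertex order a < b < c < d < e < f < g and write every simplex with vertices in increasing order. Then dim K = 2 and the simplices of K are:

  0-simplices (7): a, b, c, d, e, f, g
  1-simplices (21): ab, ac, ad, ae, af, ag, bc, bd, be, bf, bg, cd, ce, cf, cg, de, df, dg, ef, eg, fg
  2-simplices (14): abc, abd, ace, adg, aef, afg, bcg, bdf, bef, beg, cde, cdf, cfg, deg

Hence C_0 ≅ Z^7, C_1 ≅ Z^21, C_2 ≅ Z^14.

∂_1: C_1 → C_0 is given by ∂[p,q] = [q] − [p]. For instance
  ∂ag = g − a.
As a 7×21 matrix over Z this has rank 6, with invariant factors (1,1,1,1,1,1).

∂_2: C_2 → C_1 acts by ∂[p,q,r] = [q,r] − [p,r] + [p,q]. For instance
  ∂afg = fg − ag + af,
  ∂cdf = df − cf + cd.
As a 21×14 matrix over Z this has rank 13, with invariant factors (1,1,1,1,1,1,1,1,1,1,1,1,1).

Now H_k = ker ∂_k / im ∂_{k+1}, so:

  H_0: rank C_0 − rank ∂_1 = 7 − 6 = 1, and the invariant factors of ∂_1 are all 1, so H_0 ≅ Z.
  H_1: rank ker ∂_1 − rank ∂_2 = (21 − 6) − 13 = 2, and the invariant factors of ∂_2 are all 1, so H_1 ≅ Z^2.
  H_2: rank ker ∂_2 − rank ∂_3 = (14 − 13) − 0 = 1, and there is no ∂_3, so H_2 ≅ Z.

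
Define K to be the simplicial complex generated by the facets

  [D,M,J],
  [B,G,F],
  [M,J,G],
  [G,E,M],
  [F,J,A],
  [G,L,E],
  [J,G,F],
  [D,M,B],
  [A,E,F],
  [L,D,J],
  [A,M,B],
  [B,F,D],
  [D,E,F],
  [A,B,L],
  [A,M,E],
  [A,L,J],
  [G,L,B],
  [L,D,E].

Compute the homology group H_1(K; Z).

Order the vertices as A < B < D < E < F < G < J < L < M. Listing each simplex with vertices in this order, K has dimension 2 with simplices:

  0-simplices (9): A, B, D, E, F, G, J, L, M
  1-simplices (27): AB, AE, AF, AJ, AL, AM, BD, BF, BG, BL, BM, DE, DF, DJ, DL, DM, EF, EG, EL, EM, FG, FJ, GJ, GL, GM, JL, JM
  2-simplices (18): ABL, ABM, AEF, AEM, AFJ, AJL, BDF, BDM, BFG, BGL, DEF, DEL, DJL, DJM, EGL, EGM, FGJ, GJM

giving chain groups C_0 ≅ Z^9, C_1 ≅ Z^27, C_2 ≅ Z^18.

The boundary map ∂_1: C_1 → C_0 is given by ∂[p,q] = [q] − [p]. For instance
  ∂GL = L − G.
As a 9×27 matrix over Z this has rank 8, with invariant factors (1,1,1,1,1,1,1,1).

∂_2: C_2 → C_1 maps a triangle to the signed sum of its edges. For instance
  ∂ABL = BL − AL + AB,
  ∂AFJ = FJ − AJ + AF.
As a 27×18 matrix over Z this has rank 17, with invariant factors (1,1,1,1,1,1,1,1,1,1,1,1,1,1,1,1,1).

Now H_k = ker ∂_k / im ∂_{k+1}, so:

  H_1: rank ker ∂_1 − rank ∂_2 = (27 − 8) − 17 = 2, and the invariant factors of ∂_2 are all 1, so H_1 = Z^2.

H_1 = Z^2.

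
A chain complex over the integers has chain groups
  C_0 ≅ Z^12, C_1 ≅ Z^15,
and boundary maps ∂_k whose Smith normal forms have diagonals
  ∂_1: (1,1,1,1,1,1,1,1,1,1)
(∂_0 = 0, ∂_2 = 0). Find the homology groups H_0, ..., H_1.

H_0 ≅ Z^2,  H_1 ≅ Z^5.

H_0: b_0 = 12 − 0 − 10 = 2; torsion from ∂_1 factors > 1: none. So H_0 ≅ Z^2.
H_1: b_1 = 15 − 10 − 0 = 5; torsion from ∂_2 factors > 1: none. So H_1 ≅ Z^5.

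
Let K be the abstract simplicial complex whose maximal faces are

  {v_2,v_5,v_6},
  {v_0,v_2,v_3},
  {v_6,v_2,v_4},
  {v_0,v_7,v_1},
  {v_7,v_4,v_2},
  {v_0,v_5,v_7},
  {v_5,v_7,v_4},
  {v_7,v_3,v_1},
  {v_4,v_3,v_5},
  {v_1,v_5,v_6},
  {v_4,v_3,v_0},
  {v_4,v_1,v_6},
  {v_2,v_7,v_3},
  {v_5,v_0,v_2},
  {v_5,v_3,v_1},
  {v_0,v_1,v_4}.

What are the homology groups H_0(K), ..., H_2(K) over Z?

H_0 = Z,  H_1 = Z^2,  H_2 = Z.

K has 8 vertices, 24 edges, 16 triangles.
rank ∂_0 = 0, rank ∂_1 = 7 ⇒ b_0 = 8 − 0 − 7 = 1; all invariant factors of ∂_1 are 1 so no torsion. So H_0 ≅ Z.
rank ∂_1 = 7, rank ∂_2 = 15 ⇒ b_1 = 24 − 7 − 15 = 2; all invariant factors of ∂_2 are 1 so no torsion. So H_1 ≅ Z^2.
rank ∂_2 = 15, rank ∂_3 = 0 ⇒ b_2 = 16 − 15 − 0 = 1. So H_2 ≅ Z.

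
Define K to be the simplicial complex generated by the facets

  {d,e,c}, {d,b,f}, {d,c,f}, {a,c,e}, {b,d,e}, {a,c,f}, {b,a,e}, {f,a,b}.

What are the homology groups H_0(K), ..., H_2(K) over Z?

H_0 ≅ Z,  H_1 = 0,  H_2 ≅ Z.

K has 6 vertices, 12 edges, 8 triangles.
rank ∂_0 = 0, rank ∂_1 = 5 ⇒ b_0 = 6 − 0 − 5 = 1; all invariant factors of ∂_1 are 1 so no torsion. So H_0 ≅ Z.
rank ∂_1 = 5, rank ∂_2 = 7 ⇒ b_1 = 12 − 5 − 7 = 0; all invariant factors of ∂_2 are 1 so no torsion. So H_1 ≅ 0.
rank ∂_2 = 7, rank ∂_3 = 0 ⇒ b_2 = 8 − 7 − 0 = 1. So H_2 ≅ Z.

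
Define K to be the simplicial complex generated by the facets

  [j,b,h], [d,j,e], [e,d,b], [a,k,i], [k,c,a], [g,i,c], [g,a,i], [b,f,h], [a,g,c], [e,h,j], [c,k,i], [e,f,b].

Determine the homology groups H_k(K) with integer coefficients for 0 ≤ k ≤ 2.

H_0 = Z^2,  H_1 = Z,  H_2 = Z.

Order the vertices as a < b < c < d < e < f < g < h < i < j < k. Listing each simplex with vertices in this order, K has dimension 2 with simplices:

  0-simplices (11): a, b, c, d, e, f, g, h, i, j, k
  1-simplices (21): ac, ag, ai, ak, bd, be, bf, bh, bj, cg, ci, ck, de, dj, ef, eh, ej, fh, gi, hj, ik
  2-simplices (12): acg, ack, agi, aik, bde, bef, bfh, bhj, cgi, cik, dej, ehj

so the chain groups are C_0 ≅ Z^11, C_1 ≅ Z^21, C_2 ≅ Z^12.

Boundary ∂_1: C_1 → C_0 maps an edge to its endpoints' difference, ∂[p,q] = q − p. For instance
  ∂hj = j − h.
The 11×21 boundary matrix has rank 9 and Smith normal form diag(1,1,1,1,1,1,1,1,1).

Boundary ∂_2: C_2 → C_1 maps a triangle to the signed sum of its edges. For instance
  ∂cik = ik − ck + ci,
  ∂ehj = hj − ej + eh.
This gives a 21×12 integer matrix of rank 11; reducing to Smith normal form yields diagonal entries (1,1,1,1,1,1,1,1,1,1,1).

From H_k ≅ ker(∂_k) / im(∂_{k+1}) we obtain:

  H_0: rank C_0 − rank ∂_1 = 11 − 9 = 2, and the invariant factors of ∂_1 are all 1, so H_0 = Z^2.
  H_1: rank ker ∂_1 − rank ∂_2 = (21 − 9) − 11 = 1, and the invariant factors of ∂_2 are all 1, so H_1 = Z.
  H_2: rank ker ∂_2 − rank ∂_3 = (12 − 11) − 0 = 1, and there is no ∂_3, so H_2 = Z.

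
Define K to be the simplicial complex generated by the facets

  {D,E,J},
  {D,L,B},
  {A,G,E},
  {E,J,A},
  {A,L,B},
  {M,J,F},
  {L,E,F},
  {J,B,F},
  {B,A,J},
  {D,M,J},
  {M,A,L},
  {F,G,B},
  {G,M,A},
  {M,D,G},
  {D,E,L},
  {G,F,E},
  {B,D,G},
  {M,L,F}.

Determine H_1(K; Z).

H_1 = Z^2.

We work with the vertex ordering A < B < D < E < F < G < J < L < M. The simplices of K, each written with vertices in increasing order, are:

  0-simplices (9): A, B, D, E, F, G, J, L, M
  1-simplices (27): AB, AE, AG, AJ, AL, AM, BD, BF, BG, BJ, BL, DE, DG, DJ, DL, DM, EF, EG, EJ, EL, FG, FJ, FL, FM, GM, JM, LM
  2-simplices (18): ABJ, ABL, AEG, AEJ, AGM, ALM, BDG, BDL, BFG, BFJ, DEJ, DEL, DGM, DJM, EFG, EFL, FJM, FLM

Hence C_0 ≅ Z^9, C_1 ≅ Z^27, C_2 ≅ Z^18.

The boundary map ∂_1: C_1 → C_0 is given by ∂[p,q] = [q] − [p]. For instance
  ∂DJ = J − D.
The resulting 9×27 matrix has rank 8, and its Smith normal form has invariant factors (1,1,1,1,1,1,1,1).

Boundary ∂_2: C_2 → C_1 maps a triangle to the signed sum of its edges. For instance
  ∂FLM = LM − FM + FL,
  ∂DEJ = EJ − DJ + DE.
The resulting 27×18 matrix has rank 17, and its Smith normal form has invariant factors (1,1,1,1,1,1,1,1,1,1,1,1,1,1,1,1,1).

Reading off H_k = ker ∂_k / im ∂_{k+1}:

  H_1: rank ker ∂_1 − rank ∂_2 = (27 − 8) − 17 = 2, and the invariant factors of ∂_2 are all 1, so H_1 = Z^2.

(K is a triangulation of the torus T^2.)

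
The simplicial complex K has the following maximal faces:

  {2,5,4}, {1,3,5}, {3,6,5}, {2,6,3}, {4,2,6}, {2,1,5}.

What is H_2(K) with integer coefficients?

We work with the vertex ordering 1 < 2 < 3 < 4 < 5 < 6. The simplices of K, each written with vertices in increasing order, are:

  0-simplices (6): [1], [2], [3], [4], [5], [6]
  1-simplices (12): [1,2], [1,3], [1,5], [2,3], [2,4], [2,5], [2,6], [3,5], [3,6], [4,5], [4,6], [5,6]
  2-simplices (6): [1,2,5], [1,3,5], [2,3,6], [2,4,5], [2,4,6], [3,5,6]

giving chain groups C_0 ≅ Z^6, C_1 ≅ Z^12, C_2 ≅ Z^6.

The boundary map ∂_1: C_1 → C_0 maps an edge to its endpoints' difference, ∂[p,q] = q − p. For instance
  ∂[2,6] = [6] − [2].
This gives a 6×12 integer matrix of rank 5; reducing to Smith normal form yields diagonal entries (1,1,1,1,1).

The boundary map ∂_2: C_2 → C_1 acts by ∂[p,q,r] = [q,r] − [p,r] + [p,q]. For instance
  ∂[2,4,6] = [4,6] − [2,6] + [2,4],
  ∂[2,3,6] = [3,6] − [2,6] + [2,3].
This gives a 12×6 integer matrix of rank 6; reducing to Smith normal form yields diagonal entries (1,1,1,1,1,1).

From H_k ≅ ker(∂_k) / im(∂_{k+1}) we obtain:

  H_2: rank ker ∂_2 − rank ∂_3 = (6 − 6) − 0 = 0, and there is no ∂_3, so H_2 ≅ 0.

(K is a triangulation of the cylinder S^1 x I.)

H_2 = 0.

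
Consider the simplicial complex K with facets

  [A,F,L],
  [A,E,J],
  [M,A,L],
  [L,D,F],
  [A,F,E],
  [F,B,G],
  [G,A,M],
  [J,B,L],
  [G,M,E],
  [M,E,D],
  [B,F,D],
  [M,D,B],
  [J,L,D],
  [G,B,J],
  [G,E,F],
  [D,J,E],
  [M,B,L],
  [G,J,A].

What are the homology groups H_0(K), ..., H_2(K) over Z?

H_0 = Z,  H_1 = Z ⊕ Z/2,  H_2 = 0.

We work with the vertex ordering A < B < D < E < F < G < J < L < M. The simplices of K, each written with vertices in increasing order, are:

  0-simplices (9): A, B, D, E, F, G, J, L, M
  1-simplices (27): AE, AF, AG, AJ, AL, AM, BD, BF, BG, BJ, BL, BM, DE, DF, DJ, DL, DM, EF, EG, EJ, EM, FG, FL, GJ, GM, JL, LM
  2-simplices (18): AEF, AEJ, AFL, AGJ, AGM, ALM, BDF, BDM, BFG, BGJ, BJL, BLM, DEJ, DEM, DFL, DJL, EFG, EGM

so the chain groups are C_0 ≅ Z^9, C_1 ≅ Z^27, C_2 ≅ Z^18.

∂_1: C_1 → C_0 sends each edge [p,q] (with p < q) to q − p.
This gives a 9×27 integer matrix of rank 8; reducing to Smith normal form yields diagonal entries (1,1,1,1,1,1,1,1).

∂_2: C_2 → C_1 acts by ∂[p,q,r] = [q,r] − [p,r] + [p,q]. For instance
  ∂DFL = FL − DL + DF,
  ∂DEJ = EJ − DJ + DE.
The resulting 27×18 matrix has rank 18, and its Smith normal form has invariant factors (1,1,1,1,1,1,1,1,1,1,1,1,1,1,1,1,1,2).

Now H_k = ker ∂_k / im ∂_{k+1}, so:

  H_0: rank C_0 − rank ∂_1 = 9 − 8 = 1, and the invariant factors of ∂_1 are all 1, so H_0 ≅ Z.
  H_1: rank ker ∂_1 − rank ∂_2 = (27 − 8) − 18 = 1, and ∂_2 has invariant factor 2 > 1, so H_1 ≅ Z ⊕ Z/2.
  H_2: rank ker ∂_2 − rank ∂_3 = (18 − 18) − 0 = 0, and there is no ∂_3, so H_2 ≅ 0.

(K is a triangulation of the Klein bottle.)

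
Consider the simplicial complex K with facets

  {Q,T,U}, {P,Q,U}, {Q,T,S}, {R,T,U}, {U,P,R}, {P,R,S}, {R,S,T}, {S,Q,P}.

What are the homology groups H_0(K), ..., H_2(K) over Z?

H_0 = Z,  H_1 = 0,  H_2 = Z.

Take the total order P < Q < R < S < T < U on the vertex set. Then K (dimension 2) consists of the simplices:

  0-simplices (6): P, Q, R, S, T, U
  1-simplices (12): PQ, PR, PS, PU, QS, QT, QU, RS, RT, RU, ST, TU
  2-simplices (8): PQS, PQU, PRS, PRU, QST, QTU, RST, RTU

Hence C_0 ≅ Z^6, C_1 ≅ Z^12, C_2 ≅ Z^8.

Boundary ∂_1: C_1 → C_0 maps an edge to its endpoints' difference, ∂[p,q] = q − p.
The resulting 6×12 matrix has rank 5, and its Smith normal form has invariant factors (1,1,1,1,1).

Boundary ∂_2: C_2 → C_1 sends each 2-simplex [p,q,r] to [q,r] − [p,r] + [p,q]. For instance
  ∂PQU = QU − PU + PQ,
  ∂RTU = TU − RU + RT.
The resulting 12×8 matrix has rank 7, and its Smith normal form has invariant factors (1,1,1,1,1,1,1).

Now H_k = ker ∂_k / im ∂_{k+1}, so:

  H_0: rank C_0 − rank ∂_1 = 6 − 5 = 1, and the invariant factors of ∂_1 are all 1, so H_0 = Z.
  H_1: rank ker ∂_1 − rank ∂_2 = (12 − 5) − 7 = 0, and the invariant factors of ∂_2 are all 1, so H_1 = 0.
  H_2: rank ker ∂_2 − rank ∂_3 = (8 − 7) − 0 = 1, and there is no ∂_3, so H_2 = Z.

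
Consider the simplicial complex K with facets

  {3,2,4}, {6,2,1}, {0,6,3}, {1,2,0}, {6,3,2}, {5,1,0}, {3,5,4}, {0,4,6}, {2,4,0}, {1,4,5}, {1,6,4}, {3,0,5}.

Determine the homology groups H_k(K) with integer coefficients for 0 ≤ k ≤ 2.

Order the vertices as 0 < 1 < 2 < 3 < 4 < 5 < 6. Listing each simplex with vertices in this order, K has dimension 2 with simplices:

  0-simplices (7): [0], [1], [2], [3], [4], [5], [6]
  1-simplices (18): [0,1], [0,2], [0,3], [0,4], [0,5], [0,6], [1,2], [1,4], [1,5], [1,6], [2,3], [2,4], [2,6], [3,4], [3,5], [3,6], [4,5], [4,6]
  2-simplices (12): [0,1,2], [0,1,5], [0,2,4], [0,3,5], [0,3,6], [0,4,6], [1,2,6], [1,4,5], [1,4,6], [2,3,4], [2,3,6], [3,4,5]

Hence C_0 ≅ Z^7, C_1 ≅ Z^18, C_2 ≅ Z^12.

Boundary ∂_1: C_1 → C_0 maps an edge to its endpoints' difference, ∂[p,q] = q − p.
The resulting 7×18 matrix has rank 6, and its Smith normal form has invariant factors (1,1,1,1,1,1).

Boundary ∂_2: C_2 → C_1 maps a triangle to the signed sum of its edges. For instance
  ∂[0,3,5] = [3,5] − [0,5] + [0,3],
  ∂[1,4,5] = [4,5] − [1,5] + [1,4].
The resulting 18×12 matrix has rank 12, and its Smith normal form has invariant factors (1,1,1,1,1,1,1,1,1,1,1,2).

Reading off H_k = ker ∂_k / im ∂_{k+1}:

  H_0: rank C_0 − rank ∂_1 = 7 − 6 = 1, and the invariant factors of ∂_1 are all 1, so H_0 = Z.
  H_1: rank ker ∂_1 − rank ∂_2 = (18 − 6) − 12 = 0, and ∂_2 has invariant factor 2 > 1, so H_1 = Z/2.
  H_2: rank ker ∂_2 − rank ∂_3 = (12 − 12) − 0 = 0, and there is no ∂_3, so H_2 = 0.

(K is a triangulation of the real projective plane RP^2.)

H_0 = Z,  H_1 = Z/2,  H_2 = 0.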